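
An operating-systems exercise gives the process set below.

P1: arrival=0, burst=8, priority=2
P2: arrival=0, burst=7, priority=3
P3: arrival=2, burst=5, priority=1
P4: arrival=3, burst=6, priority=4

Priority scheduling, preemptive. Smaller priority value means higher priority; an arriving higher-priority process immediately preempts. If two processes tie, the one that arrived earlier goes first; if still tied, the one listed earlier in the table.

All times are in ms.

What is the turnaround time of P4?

23

Schedule: | P1 0-2 | P3 2-7 | P1 7-13 | P2 13-20 | P4 20-26 |
Completion: P1=13  P2=20  P3=7  P4=26
Turnaround (C−A): P1=13  P2=20  P3=5  P4=23
Turnaround(P4) = completion − arrival = 26 − 3 = 23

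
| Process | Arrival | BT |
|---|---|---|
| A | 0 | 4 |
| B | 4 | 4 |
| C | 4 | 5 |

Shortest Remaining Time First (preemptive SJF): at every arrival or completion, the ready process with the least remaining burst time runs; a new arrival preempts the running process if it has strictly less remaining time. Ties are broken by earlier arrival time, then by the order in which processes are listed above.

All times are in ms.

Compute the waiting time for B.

Gantt: | A 0-4 | B 4-8 | C 8-13 |
Completion: A=4  B=8  C=13
Turnaround (C−A): A=4  B=4  C=9
Waiting(B) = turnaround − burst = 4 − 4 = 0

0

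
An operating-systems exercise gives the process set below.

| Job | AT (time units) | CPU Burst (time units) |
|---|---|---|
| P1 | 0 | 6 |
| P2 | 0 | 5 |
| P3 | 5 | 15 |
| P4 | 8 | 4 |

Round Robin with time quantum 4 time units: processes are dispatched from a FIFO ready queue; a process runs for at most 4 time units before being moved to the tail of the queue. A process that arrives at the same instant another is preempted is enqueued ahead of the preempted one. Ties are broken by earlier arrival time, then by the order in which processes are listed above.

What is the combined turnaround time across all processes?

Schedule: | P1 0-4 | P2 4-8 | P1 8-10 | P3 10-14 | P4 14-18 | P2 18-19 | P3 19-30 |
Completion: P1=10  P2=19  P3=30  P4=18
Turnaround (C−A): P1=10  P2=19  P3=25  P4=10
Turnaround = completion − arrival: P1=10, P2=19, P3=25, P4=10
Total turnaround = 10 + 19 + 25 + 10 = 64

64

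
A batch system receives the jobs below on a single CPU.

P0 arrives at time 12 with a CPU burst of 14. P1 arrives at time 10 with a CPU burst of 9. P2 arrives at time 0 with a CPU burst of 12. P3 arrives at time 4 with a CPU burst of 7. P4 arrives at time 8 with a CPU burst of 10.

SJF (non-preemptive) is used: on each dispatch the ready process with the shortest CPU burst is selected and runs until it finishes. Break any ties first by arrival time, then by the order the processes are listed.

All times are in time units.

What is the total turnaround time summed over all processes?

Schedule: | P2 0-12 | P3 12-19 | P1 19-28 | P4 28-38 | P0 38-52 |
Completion: P0=52  P1=28  P2=12  P3=19  P4=38
Turnaround (C−A): P0=40  P1=18  P2=12  P3=15  P4=30
Turnaround = completion − arrival: P0=40, P1=18, P2=12, P3=15, P4=30
Total turnaround = 40 + 18 + 12 + 15 + 30 = 115

115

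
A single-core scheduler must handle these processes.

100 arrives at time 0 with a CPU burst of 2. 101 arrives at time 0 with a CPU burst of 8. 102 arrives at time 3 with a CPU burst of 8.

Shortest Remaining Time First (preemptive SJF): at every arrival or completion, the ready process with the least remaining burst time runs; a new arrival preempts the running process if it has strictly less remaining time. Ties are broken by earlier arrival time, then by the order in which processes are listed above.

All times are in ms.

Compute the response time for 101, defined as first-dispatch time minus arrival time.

Gantt: | 100 0-2 | 101 2-10 | 102 10-18 |
Completion: 100=2  101=10  102=18
Turnaround (C−A): 100=2  101=10  102=15
Response(101) = first start − arrival = 2 − 0 = 2

2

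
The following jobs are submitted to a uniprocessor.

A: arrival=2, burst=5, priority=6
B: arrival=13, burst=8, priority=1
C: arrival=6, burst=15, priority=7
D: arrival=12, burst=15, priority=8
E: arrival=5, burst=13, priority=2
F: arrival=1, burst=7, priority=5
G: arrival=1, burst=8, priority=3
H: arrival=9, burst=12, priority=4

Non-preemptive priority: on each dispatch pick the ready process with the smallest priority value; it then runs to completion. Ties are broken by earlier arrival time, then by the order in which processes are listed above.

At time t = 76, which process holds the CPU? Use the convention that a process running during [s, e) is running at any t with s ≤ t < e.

D

Schedule: | idle 0-1 | G 1-9 | E 9-22 | B 22-30 | H 30-42 | F 42-49 | A 49-54 | C 54-69 | D 69-84 |
Completion: A=54  B=30  C=69  D=84  E=22  F=49  G=9  H=42
Turnaround (C−A): A=52  B=17  C=63  D=72  E=17  F=48  G=8  H=33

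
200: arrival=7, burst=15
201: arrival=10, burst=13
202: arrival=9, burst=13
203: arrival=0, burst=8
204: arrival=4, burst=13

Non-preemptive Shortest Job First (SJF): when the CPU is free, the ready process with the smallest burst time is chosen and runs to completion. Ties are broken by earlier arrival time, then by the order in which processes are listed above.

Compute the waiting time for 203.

0

Schedule: | 203 0-8 | 204 8-21 | 202 21-34 | 201 34-47 | 200 47-62 |
Completion: 200=62  201=47  202=34  203=8  204=21
Turnaround (C−A): 200=55  201=37  202=25  203=8  204=17
Waiting(203) = turnaround − burst = 8 − 8 = 0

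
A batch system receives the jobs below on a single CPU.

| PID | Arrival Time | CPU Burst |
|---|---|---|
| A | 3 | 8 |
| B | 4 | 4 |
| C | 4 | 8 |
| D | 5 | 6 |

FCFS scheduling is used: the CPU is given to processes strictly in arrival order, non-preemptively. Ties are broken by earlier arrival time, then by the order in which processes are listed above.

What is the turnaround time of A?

8

Schedule: | idle 0-3 | A 3-11 | B 11-15 | C 15-23 | D 23-29 |
Completion: A=11  B=15  C=23  D=29
Turnaround (C−A): A=8  B=11  C=19  D=24
Turnaround(A) = completion − arrival = 11 − 3 = 8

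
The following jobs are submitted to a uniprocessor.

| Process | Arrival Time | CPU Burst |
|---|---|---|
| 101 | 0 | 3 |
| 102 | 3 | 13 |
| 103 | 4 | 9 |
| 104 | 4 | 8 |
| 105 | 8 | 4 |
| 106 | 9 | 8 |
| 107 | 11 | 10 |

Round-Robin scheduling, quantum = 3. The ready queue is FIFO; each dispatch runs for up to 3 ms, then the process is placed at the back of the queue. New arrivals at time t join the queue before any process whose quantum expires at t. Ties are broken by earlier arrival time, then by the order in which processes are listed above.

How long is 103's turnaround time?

Schedule: | 101 0-3 | 102 3-6 | 103 6-9 | 104 9-12 | 102 12-15 | 105 15-18 | 106 18-21 | 103 21-24 | 107 24-27 | 104 27-30 | 102 30-33 | 105 33-34 | 106 34-37 | 103 37-40 | 107 40-43 | 104 43-45 | 102 45-48 | 106 48-50 | 107 50-53 | 102 53-54 | 107 54-55 |
Completion: 101=3  102=54  103=40  104=45  105=34  106=50  107=55
Turnaround (C−A): 101=3  102=51  103=36  104=41  105=26  106=41  107=44
Turnaround(103) = completion − arrival = 40 − 4 = 36

36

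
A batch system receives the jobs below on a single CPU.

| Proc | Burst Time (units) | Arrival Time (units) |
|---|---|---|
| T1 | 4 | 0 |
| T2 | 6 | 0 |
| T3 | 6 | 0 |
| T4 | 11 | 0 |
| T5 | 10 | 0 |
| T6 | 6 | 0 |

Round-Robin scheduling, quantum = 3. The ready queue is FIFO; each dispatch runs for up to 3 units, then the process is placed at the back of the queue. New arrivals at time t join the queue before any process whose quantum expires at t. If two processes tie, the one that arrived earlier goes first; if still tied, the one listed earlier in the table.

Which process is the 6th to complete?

Schedule: | T1 0-3 | T2 3-6 | T3 6-9 | T4 9-12 | T5 12-15 | T6 15-18 | T1 18-19 | T2 19-22 | T3 22-25 | T4 25-28 | T5 28-31 | T6 31-34 | T4 34-37 | T5 37-40 | T4 40-42 | T5 42-43 |
Completion: T1=19  T2=22  T3=25  T4=42  T5=43  T6=34
Finish order: T1 → T2 → T3 → T6 → T4 → T5

T5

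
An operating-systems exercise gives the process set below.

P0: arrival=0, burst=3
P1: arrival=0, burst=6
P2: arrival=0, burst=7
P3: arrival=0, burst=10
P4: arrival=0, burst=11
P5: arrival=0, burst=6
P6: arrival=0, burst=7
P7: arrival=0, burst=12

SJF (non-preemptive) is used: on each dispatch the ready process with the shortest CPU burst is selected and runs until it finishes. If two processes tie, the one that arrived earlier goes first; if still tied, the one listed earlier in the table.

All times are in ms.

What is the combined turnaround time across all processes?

Timeline: | P0 0-3 | P1 3-9 | P5 9-15 | P2 15-22 | P6 22-29 | P3 29-39 | P4 39-50 | P7 50-62 |
Completion: P0=3  P1=9  P2=22  P3=39  P4=50  P5=15  P6=29  P7=62
Turnaround (C−A): P0=3  P1=9  P2=22  P3=39  P4=50  P5=15  P6=29  P7=62
Turnaround = completion − arrival: P0=3, P1=9, P2=22, P3=39, P4=50, P5=15, P6=29, P7=62
Total turnaround = 3 + 9 + 22 + 39 + 50 + 15 + 29 + 62 = 229

229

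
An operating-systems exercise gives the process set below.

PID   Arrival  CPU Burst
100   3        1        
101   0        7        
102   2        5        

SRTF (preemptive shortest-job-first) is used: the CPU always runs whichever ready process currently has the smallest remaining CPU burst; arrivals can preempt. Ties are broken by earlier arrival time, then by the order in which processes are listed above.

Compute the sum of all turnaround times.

20

Gantt: | 101 0-3 | 100 3-4 | 101 4-8 | 102 8-13 |
Completion: 100=4  101=8  102=13
Turnaround = completion − arrival: 100=1, 101=8, 102=11
Total turnaround = 1 + 8 + 11 = 20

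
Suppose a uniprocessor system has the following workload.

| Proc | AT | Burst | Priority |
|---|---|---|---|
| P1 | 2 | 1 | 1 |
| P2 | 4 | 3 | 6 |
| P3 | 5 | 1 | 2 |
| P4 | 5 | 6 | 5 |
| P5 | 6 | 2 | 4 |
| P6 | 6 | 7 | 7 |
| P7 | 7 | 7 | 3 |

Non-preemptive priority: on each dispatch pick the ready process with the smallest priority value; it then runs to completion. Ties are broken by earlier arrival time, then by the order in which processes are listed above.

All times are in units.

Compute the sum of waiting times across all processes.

Timeline: | idle 0-2 | P1 2-3 | idle 3-4 | P2 4-7 | P3 7-8 | P7 8-15 | P5 15-17 | P4 17-23 | P6 23-30 |
Completion: P1=3  P2=7  P3=8  P4=23  P5=17  P6=30  P7=15
Turnaround (C−A): P1=1  P2=3  P3=3  P4=18  P5=11  P6=24  P7=8
Waiting = turnaround − burst: P1=0, P2=0, P3=2, P4=12, P5=9, P6=17, P7=1
Total waiting = 0 + 0 + 2 + 12 + 9 + 17 + 1 = 41

41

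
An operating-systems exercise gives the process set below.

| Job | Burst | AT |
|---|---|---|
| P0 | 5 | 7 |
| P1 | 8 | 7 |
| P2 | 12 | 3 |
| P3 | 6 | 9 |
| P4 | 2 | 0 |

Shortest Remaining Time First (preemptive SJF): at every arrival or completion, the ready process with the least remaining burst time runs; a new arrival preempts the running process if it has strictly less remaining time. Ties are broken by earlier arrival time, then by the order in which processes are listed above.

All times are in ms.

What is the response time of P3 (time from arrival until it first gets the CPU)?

3

Timeline: | P4 0-2 | idle 2-3 | P2 3-7 | P0 7-12 | P3 12-18 | P2 18-26 | P1 26-34 |
Completion: P0=12  P1=34  P2=26  P3=18  P4=2
Turnaround (C−A): P0=5  P1=27  P2=23  P3=9  P4=2
Response(P3) = first start − arrival = 12 − 9 = 3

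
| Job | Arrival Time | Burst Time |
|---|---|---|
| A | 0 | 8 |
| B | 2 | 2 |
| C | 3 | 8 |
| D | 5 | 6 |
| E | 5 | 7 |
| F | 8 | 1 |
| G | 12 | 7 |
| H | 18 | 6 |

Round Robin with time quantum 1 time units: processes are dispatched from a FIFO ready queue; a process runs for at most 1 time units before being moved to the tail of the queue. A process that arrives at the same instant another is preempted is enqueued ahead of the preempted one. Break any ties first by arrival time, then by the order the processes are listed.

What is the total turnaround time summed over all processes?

197

Schedule: | A 0-2 | B 2-3 | A 3-4 | C 4-5 | B 5-6 | A 6-7 | D 7-8 | E 8-9 | C 9-10 | A 10-11 | F 11-12 | D 12-13 | E 13-14 | C 14-15 | A 15-16 | G 16-17 | D 17-18 | E 18-19 | C 19-20 | A 20-21 | G 21-22 | H 22-23 | D 23-24 | E 24-25 | C 25-26 | A 26-27 | G 27-28 | H 28-29 | D 29-30 | E 30-31 | C 31-32 | G 32-33 | H 33-34 | D 34-35 | E 35-36 | C 36-37 | G 37-38 | H 38-39 | E 39-40 | C 40-41 | G 41-42 | H 42-43 | G 43-44 | H 44-45 |
Completion: A=27  B=6  C=41  D=35  E=40  F=12  G=44  H=45
Turnaround = completion − arrival: A=27, B=4, C=38, D=30, E=35, F=4, G=32, H=27
Total turnaround = 27 + 4 + 38 + 30 + 35 + 4 + 32 + 27 = 197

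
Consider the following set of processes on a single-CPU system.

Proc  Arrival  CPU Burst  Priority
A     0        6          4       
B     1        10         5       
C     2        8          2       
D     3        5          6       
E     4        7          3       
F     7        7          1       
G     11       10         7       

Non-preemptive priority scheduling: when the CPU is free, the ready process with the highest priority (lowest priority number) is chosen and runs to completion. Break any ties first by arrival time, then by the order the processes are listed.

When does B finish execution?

Schedule: | A 0-6 | C 6-14 | F 14-21 | E 21-28 | B 28-38 | D 38-43 | G 43-53 |
Completion: A=6  B=38  C=14  D=43  E=28  F=21  G=53

38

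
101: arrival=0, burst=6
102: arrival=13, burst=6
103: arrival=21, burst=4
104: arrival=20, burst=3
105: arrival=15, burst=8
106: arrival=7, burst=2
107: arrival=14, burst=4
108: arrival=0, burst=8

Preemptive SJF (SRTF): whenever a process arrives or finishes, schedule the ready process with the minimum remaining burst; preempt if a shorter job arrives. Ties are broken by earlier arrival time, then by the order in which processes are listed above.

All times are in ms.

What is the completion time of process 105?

Gantt: | 101 0-6 | 108 6-7 | 106 7-9 | 108 9-16 | 107 16-20 | 104 20-23 | 103 23-27 | 102 27-33 | 105 33-41 |
Completion: 101=6  102=33  103=27  104=23  105=41  106=9  107=20  108=16
Turnaround (C−A): 101=6  102=20  103=6  104=3  105=26  106=2  107=6  108=16

41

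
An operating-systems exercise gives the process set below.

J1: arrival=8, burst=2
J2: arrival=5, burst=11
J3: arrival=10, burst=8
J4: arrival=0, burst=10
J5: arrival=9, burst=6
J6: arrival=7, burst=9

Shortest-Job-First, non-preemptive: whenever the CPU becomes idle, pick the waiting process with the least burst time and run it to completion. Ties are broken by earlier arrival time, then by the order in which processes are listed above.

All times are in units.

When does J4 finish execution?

Gantt: | J4 0-10 | J1 10-12 | J5 12-18 | J3 18-26 | J6 26-35 | J2 35-46 |
Completion: J1=12  J2=46  J3=26  J4=10  J5=18  J6=35
Turnaround (C−A): J1=4  J2=41  J3=16  J4=10  J5=9  J6=28

10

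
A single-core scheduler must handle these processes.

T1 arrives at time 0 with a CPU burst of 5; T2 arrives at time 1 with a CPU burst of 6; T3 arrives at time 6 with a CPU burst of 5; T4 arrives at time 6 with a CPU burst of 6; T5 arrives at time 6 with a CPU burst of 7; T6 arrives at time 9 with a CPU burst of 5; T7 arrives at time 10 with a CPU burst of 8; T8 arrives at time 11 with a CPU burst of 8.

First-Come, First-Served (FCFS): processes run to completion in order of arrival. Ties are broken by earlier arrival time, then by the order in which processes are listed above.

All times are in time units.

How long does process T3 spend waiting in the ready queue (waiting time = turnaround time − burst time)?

Gantt: | T1 0-5 | T2 5-11 | T3 11-16 | T4 16-22 | T5 22-29 | T6 29-34 | T7 34-42 | T8 42-50 |
Completion: T1=5  T2=11  T3=16  T4=22  T5=29  T6=34  T7=42  T8=50
Waiting(T3) = turnaround − burst = 10 − 5 = 5

5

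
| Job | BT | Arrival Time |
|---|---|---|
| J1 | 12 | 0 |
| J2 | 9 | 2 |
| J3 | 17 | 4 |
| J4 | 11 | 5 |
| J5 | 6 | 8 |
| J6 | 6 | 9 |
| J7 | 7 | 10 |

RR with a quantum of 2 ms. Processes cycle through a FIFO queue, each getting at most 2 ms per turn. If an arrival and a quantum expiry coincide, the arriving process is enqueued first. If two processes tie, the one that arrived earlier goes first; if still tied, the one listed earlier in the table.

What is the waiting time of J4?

47

Gantt: | J1 0-2 | J2 2-4 | J1 4-6 | J3 6-8 | J2 8-10 | J4 10-12 | J1 12-14 | J5 14-16 | J3 16-18 | J6 18-20 | J7 20-22 | J2 22-24 | J4 24-26 | J1 26-28 | J5 28-30 | J3 30-32 | J6 32-34 | J7 34-36 | J2 36-38 | J4 38-40 | J1 40-42 | J5 42-44 | J3 44-46 | J6 46-48 | J7 48-50 | J2 50-51 | J4 51-53 | J1 53-55 | J3 55-57 | J7 57-58 | J4 58-60 | J3 60-62 | J4 62-63 | J3 63-68 |
Completion: J1=55  J2=51  J3=68  J4=63  J5=44  J6=48  J7=58
Turnaround (C−A): J1=55  J2=49  J3=64  J4=58  J5=36  J6=39  J7=48
Waiting(J4) = turnaround − burst = 58 − 11 = 47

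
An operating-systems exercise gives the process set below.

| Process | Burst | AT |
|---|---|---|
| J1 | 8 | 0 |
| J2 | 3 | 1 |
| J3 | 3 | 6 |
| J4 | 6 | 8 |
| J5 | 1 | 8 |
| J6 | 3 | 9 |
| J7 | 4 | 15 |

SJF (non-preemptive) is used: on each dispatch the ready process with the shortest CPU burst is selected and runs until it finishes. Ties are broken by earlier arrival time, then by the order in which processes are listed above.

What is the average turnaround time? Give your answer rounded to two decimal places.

Timeline: | J1 0-8 | J5 8-9 | J2 9-12 | J3 12-15 | J6 15-18 | J7 18-22 | J4 22-28 |
Completion: J1=8  J2=12  J3=15  J4=28  J5=9  J6=18  J7=22
Turnaround (C−A): J1=8  J2=11  J3=9  J4=20  J5=1  J6=9  J7=7
Turnaround times: J1=8, J2=11, J3=9, J4=20, J5=1, J6=9, J7=7
Average turnaround = (8+11+9+20+1+9+7) / 7 = 65/7 = 9.29

9.29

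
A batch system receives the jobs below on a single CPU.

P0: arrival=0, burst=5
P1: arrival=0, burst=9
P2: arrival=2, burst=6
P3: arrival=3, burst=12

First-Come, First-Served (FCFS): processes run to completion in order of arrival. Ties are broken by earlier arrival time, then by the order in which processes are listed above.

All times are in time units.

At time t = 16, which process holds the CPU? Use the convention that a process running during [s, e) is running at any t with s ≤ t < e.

P2

Schedule: | P0 0-5 | P1 5-14 | P2 14-20 | P3 20-32 |
Completion: P0=5  P1=14  P2=20  P3=32
Turnaround (C−A): P0=5  P1=14  P2=18  P3=29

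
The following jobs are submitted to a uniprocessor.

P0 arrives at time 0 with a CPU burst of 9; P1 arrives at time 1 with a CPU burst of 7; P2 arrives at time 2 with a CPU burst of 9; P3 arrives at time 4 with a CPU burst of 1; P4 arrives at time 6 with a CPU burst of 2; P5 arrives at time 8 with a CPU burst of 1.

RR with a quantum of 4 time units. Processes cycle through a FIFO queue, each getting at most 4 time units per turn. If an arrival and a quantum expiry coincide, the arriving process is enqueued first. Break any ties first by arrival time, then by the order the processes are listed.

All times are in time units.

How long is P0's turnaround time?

28

Timeline: | P0 0-4 | P1 4-8 | P2 8-12 | P3 12-13 | P0 13-17 | P4 17-19 | P5 19-20 | P1 20-23 | P2 23-27 | P0 27-28 | P2 28-29 |
Completion: P0=28  P1=23  P2=29  P3=13  P4=19  P5=20
Turnaround(P0) = completion − arrival = 28 − 0 = 28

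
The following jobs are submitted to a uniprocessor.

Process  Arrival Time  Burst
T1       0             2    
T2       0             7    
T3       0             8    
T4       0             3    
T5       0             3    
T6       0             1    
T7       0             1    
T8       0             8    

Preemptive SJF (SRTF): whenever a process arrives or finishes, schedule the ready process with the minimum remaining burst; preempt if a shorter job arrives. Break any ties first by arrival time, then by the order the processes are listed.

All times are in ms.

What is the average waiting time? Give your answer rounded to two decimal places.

Schedule: | T6 0-1 | T7 1-2 | T1 2-4 | T4 4-7 | T5 7-10 | T2 10-17 | T3 17-25 | T8 25-33 |
Completion: T1=4  T2=17  T3=25  T4=7  T5=10  T6=1  T7=2  T8=33
Turnaround (C−A): T1=4  T2=17  T3=25  T4=7  T5=10  T6=1  T7=2  T8=33
Waiting times: T1=2, T2=10, T3=17, T4=4, T5=7, T6=0, T7=1, T8=25
Average waiting = (2+10+17+4+7+0+1+25) / 8 = 66/8 = 8.25

8.25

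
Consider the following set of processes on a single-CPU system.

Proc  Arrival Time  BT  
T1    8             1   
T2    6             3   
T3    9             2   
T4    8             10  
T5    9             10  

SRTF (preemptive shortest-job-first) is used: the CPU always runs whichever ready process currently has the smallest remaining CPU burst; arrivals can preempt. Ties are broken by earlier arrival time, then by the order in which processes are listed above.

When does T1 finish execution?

Schedule: | idle 0-6 | T2 6-9 | T1 9-10 | T3 10-12 | T4 12-22 | T5 22-32 |
Completion: T1=10  T2=9  T3=12  T4=22  T5=32

10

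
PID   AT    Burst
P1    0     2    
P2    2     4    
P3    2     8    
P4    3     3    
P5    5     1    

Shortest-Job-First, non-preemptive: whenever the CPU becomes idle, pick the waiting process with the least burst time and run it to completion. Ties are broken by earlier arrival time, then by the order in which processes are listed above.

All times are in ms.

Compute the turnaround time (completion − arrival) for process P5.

Schedule: | P1 0-2 | P2 2-6 | P5 6-7 | P4 7-10 | P3 10-18 |
Completion: P1=2  P2=6  P3=18  P4=10  P5=7
Turnaround(P5) = completion − arrival = 7 − 5 = 2

2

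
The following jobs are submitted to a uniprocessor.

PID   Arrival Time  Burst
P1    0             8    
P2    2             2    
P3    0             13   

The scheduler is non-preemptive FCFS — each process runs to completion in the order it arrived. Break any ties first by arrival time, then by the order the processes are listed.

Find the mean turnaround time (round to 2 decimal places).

Gantt: | P1 0-8 | P3 8-21 | P2 21-23 |
Completion: P1=8  P2=23  P3=21
Turnaround (C−A): P1=8  P2=21  P3=21
Turnaround times: P1=8, P2=21, P3=21
Average turnaround = (8+21+21) / 3 = 50/3 = 16.67

16.67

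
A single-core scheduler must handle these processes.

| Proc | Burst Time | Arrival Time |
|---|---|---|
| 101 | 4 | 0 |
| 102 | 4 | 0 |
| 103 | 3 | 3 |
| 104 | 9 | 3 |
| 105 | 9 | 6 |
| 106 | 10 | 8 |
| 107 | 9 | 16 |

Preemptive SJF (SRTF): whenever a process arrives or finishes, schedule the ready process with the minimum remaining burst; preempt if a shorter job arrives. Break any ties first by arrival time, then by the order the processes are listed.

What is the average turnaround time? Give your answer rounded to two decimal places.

17.29

Schedule: | 101 0-4 | 103 4-7 | 102 7-11 | 104 11-20 | 105 20-29 | 107 29-38 | 106 38-48 |
Completion: 101=4  102=11  103=7  104=20  105=29  106=48  107=38
Turnaround times: 101=4, 102=11, 103=4, 104=17, 105=23, 106=40, 107=22
Average turnaround = (4+11+4+17+23+40+22) / 7 = 121/7 = 17.29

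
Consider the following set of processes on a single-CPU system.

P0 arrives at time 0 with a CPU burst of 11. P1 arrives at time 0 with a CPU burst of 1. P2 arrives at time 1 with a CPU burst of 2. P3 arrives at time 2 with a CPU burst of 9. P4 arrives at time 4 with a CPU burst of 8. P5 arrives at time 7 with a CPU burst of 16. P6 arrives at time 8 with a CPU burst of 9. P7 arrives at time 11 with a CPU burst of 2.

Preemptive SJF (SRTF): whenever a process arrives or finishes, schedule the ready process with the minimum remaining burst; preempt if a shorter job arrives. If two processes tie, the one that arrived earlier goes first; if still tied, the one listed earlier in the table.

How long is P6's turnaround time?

23

Gantt: | P1 0-1 | P2 1-3 | P3 3-12 | P7 12-14 | P4 14-22 | P6 22-31 | P0 31-42 | P5 42-58 |
Completion: P0=42  P1=1  P2=3  P3=12  P4=22  P5=58  P6=31  P7=14
Turnaround (C−A): P0=42  P1=1  P2=2  P3=10  P4=18  P5=51  P6=23  P7=3
Turnaround(P6) = completion − arrival = 31 − 8 = 23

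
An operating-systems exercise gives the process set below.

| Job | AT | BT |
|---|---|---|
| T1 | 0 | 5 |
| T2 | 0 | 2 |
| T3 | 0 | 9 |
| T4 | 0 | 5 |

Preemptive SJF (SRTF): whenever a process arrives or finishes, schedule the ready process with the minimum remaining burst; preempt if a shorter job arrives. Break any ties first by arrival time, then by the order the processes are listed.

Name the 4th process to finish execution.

Gantt: | T2 0-2 | T1 2-7 | T4 7-12 | T3 12-21 |
Completion: T1=7  T2=2  T3=21  T4=12
Turnaround (C−A): T1=7  T2=2  T3=21  T4=12
Finish order: T2 → T1 → T4 → T3

T3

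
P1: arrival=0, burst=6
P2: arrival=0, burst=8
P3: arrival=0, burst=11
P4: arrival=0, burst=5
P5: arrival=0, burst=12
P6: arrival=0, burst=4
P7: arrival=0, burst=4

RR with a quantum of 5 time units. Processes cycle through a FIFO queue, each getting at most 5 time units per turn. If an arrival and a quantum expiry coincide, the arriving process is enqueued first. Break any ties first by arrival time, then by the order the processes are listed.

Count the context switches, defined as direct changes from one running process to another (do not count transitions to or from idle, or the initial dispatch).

12

Schedule: | P1 0-5 | P2 5-10 | P3 10-15 | P4 15-20 | P5 20-25 | P6 25-29 | P7 29-33 | P1 33-34 | P2 34-37 | P3 37-42 | P5 42-47 | P3 47-48 | P5 48-50 |
Completion: P1=34  P2=37  P3=48  P4=20  P5=50  P6=29  P7=33
Turnaround (C−A): P1=34  P2=37  P3=48  P4=20  P5=50  P6=29  P7=33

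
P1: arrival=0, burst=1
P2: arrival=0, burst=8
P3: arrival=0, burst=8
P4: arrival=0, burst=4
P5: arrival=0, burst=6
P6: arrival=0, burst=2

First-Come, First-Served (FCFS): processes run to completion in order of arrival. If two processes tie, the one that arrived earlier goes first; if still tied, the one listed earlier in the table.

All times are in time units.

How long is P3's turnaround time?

17

Schedule: | P1 0-1 | P2 1-9 | P3 9-17 | P4 17-21 | P5 21-27 | P6 27-29 |
Completion: P1=1  P2=9  P3=17  P4=21  P5=27  P6=29
Turnaround(P3) = completion − arrival = 17 − 0 = 17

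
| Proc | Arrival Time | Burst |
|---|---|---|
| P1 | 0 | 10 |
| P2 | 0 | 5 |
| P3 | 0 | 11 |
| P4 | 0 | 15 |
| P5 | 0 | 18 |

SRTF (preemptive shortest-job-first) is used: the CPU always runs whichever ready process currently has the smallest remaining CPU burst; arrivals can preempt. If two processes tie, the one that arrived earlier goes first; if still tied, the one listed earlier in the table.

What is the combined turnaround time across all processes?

146

Gantt: | P2 0-5 | P1 5-15 | P3 15-26 | P4 26-41 | P5 41-59 |
Completion: P1=15  P2=5  P3=26  P4=41  P5=59
Turnaround = completion − arrival: P1=15, P2=5, P3=26, P4=41, P5=59
Total turnaround = 15 + 5 + 26 + 41 + 59 = 146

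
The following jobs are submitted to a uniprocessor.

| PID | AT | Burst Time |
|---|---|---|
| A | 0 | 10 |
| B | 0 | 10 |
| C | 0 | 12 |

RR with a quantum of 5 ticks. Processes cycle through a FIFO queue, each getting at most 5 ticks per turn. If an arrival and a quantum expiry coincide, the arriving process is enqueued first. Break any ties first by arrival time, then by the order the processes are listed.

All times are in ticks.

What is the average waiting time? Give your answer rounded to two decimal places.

15.00

Gantt: | A 0-5 | B 5-10 | C 10-15 | A 15-20 | B 20-25 | C 25-32 |
Completion: A=20  B=25  C=32
Turnaround (C−A): A=20  B=25  C=32
Waiting times: A=10, B=15, C=20
Average waiting = (10+15+20) / 3 = 45/3 = 15.00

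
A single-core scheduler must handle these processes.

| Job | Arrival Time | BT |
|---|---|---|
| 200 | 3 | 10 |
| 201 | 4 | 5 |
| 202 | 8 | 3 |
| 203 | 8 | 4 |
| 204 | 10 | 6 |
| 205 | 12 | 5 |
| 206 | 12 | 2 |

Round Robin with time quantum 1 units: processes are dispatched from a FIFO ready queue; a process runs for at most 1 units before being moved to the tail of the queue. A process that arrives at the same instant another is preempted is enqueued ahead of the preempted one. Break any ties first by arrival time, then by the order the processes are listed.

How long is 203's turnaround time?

20

Gantt: | idle 0-3 | 200 3-4 | 201 4-5 | 200 5-6 | 201 6-7 | 200 7-8 | 201 8-9 | 202 9-10 | 203 10-11 | 200 11-12 | 201 12-13 | 204 13-14 | 202 14-15 | 203 15-16 | 205 16-17 | 206 17-18 | 200 18-19 | 201 19-20 | 204 20-21 | 202 21-22 | 203 22-23 | 205 23-24 | 206 24-25 | 200 25-26 | 204 26-27 | 203 27-28 | 205 28-29 | 200 29-30 | 204 30-31 | 205 31-32 | 200 32-33 | 204 33-34 | 205 34-35 | 200 35-36 | 204 36-37 | 200 37-38 |
Completion: 200=38  201=20  202=22  203=28  204=37  205=35  206=25
Turnaround(203) = completion − arrival = 28 − 8 = 20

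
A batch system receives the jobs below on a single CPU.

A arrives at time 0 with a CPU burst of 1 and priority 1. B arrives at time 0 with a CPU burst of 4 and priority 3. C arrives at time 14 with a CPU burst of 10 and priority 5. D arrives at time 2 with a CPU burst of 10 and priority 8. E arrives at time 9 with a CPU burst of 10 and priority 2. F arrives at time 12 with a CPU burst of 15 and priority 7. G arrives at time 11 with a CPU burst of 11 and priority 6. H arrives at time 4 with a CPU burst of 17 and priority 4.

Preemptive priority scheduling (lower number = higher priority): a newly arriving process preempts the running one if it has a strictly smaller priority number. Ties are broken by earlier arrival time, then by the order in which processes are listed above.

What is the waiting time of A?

0

Gantt: | A 0-1 | B 1-5 | H 5-9 | E 9-19 | H 19-32 | C 32-42 | G 42-53 | F 53-68 | D 68-78 |
Completion: A=1  B=5  C=42  D=78  E=19  F=68  G=53  H=32
Turnaround (C−A): A=1  B=5  C=28  D=76  E=10  F=56  G=42  H=28
Waiting(A) = turnaround − burst = 1 − 1 = 0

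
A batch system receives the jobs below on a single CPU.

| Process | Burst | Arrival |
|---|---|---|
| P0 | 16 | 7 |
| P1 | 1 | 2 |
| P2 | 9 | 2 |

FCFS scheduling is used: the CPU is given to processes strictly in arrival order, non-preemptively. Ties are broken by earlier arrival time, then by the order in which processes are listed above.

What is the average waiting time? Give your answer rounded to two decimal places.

2.00

Schedule: | idle 0-2 | P1 2-3 | P2 3-12 | P0 12-28 |
Completion: P0=28  P1=3  P2=12
Waiting times: P0=5, P1=0, P2=1
Average waiting = (5+0+1) / 3 = 6/3 = 2.00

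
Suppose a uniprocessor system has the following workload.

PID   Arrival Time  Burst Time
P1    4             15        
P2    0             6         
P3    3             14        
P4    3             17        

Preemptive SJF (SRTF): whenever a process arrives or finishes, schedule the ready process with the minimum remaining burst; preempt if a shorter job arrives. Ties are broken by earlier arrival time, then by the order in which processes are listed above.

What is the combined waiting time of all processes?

Schedule: | P2 0-6 | P3 6-20 | P1 20-35 | P4 35-52 |
Completion: P1=35  P2=6  P3=20  P4=52
Waiting = turnaround − burst: P1=16, P2=0, P3=3, P4=32
Total waiting = 16 + 0 + 3 + 32 = 51

51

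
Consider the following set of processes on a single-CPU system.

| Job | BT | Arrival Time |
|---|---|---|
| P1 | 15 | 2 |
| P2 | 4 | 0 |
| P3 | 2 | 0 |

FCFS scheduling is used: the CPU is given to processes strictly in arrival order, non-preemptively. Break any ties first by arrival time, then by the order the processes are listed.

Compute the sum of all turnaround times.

Gantt: | P2 0-4 | P3 4-6 | P1 6-21 |
Completion: P1=21  P2=4  P3=6
Turnaround (C−A): P1=19  P2=4  P3=6
Turnaround = completion − arrival: P1=19, P2=4, P3=6
Total turnaround = 19 + 4 + 6 = 29

29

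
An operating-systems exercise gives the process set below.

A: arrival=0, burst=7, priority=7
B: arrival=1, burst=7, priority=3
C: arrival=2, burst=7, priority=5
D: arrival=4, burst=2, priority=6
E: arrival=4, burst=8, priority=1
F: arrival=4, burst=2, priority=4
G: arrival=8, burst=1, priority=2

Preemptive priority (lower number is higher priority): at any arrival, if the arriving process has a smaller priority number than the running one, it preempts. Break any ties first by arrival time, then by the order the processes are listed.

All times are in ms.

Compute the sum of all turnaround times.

Gantt: | A 0-1 | B 1-4 | E 4-12 | G 12-13 | B 13-17 | F 17-19 | C 19-26 | D 26-28 | A 28-34 |
Completion: A=34  B=17  C=26  D=28  E=12  F=19  G=13
Turnaround (C−A): A=34  B=16  C=24  D=24  E=8  F=15  G=5
Turnaround = completion − arrival: A=34, B=16, C=24, D=24, E=8, F=15, G=5
Total turnaround = 34 + 16 + 24 + 24 + 8 + 15 + 5 = 126

126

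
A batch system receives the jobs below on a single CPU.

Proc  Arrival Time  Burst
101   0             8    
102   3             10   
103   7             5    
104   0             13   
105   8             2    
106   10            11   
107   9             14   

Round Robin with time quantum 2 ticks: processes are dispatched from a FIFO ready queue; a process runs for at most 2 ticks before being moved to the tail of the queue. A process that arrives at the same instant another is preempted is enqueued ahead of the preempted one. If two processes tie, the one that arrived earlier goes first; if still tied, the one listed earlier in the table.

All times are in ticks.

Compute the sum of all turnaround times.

271

Schedule: | 101 0-2 | 104 2-4 | 101 4-6 | 102 6-8 | 104 8-10 | 101 10-12 | 103 12-14 | 105 14-16 | 102 16-18 | 107 18-20 | 106 20-22 | 104 22-24 | 101 24-26 | 103 26-28 | 102 28-30 | 107 30-32 | 106 32-34 | 104 34-36 | 103 36-37 | 102 37-39 | 107 39-41 | 106 41-43 | 104 43-45 | 102 45-47 | 107 47-49 | 106 49-51 | 104 51-53 | 107 53-55 | 106 55-57 | 104 57-58 | 107 58-60 | 106 60-61 | 107 61-63 |
Completion: 101=26  102=47  103=37  104=58  105=16  106=61  107=63
Turnaround (C−A): 101=26  102=44  103=30  104=58  105=8  106=51  107=54
Turnaround = completion − arrival: 101=26, 102=44, 103=30, 104=58, 105=8, 106=51, 107=54
Total turnaround = 26 + 44 + 30 + 58 + 8 + 51 + 54 = 271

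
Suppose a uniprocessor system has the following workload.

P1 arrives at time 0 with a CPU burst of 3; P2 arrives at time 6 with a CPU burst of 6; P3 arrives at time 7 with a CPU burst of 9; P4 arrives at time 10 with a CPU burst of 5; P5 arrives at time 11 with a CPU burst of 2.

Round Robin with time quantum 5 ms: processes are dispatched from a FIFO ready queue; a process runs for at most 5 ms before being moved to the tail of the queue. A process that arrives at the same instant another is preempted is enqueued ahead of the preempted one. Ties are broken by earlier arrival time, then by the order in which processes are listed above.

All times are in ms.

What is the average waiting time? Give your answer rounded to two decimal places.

Timeline: | P1 0-3 | idle 3-6 | P2 6-11 | P3 11-16 | P4 16-21 | P5 21-23 | P2 23-24 | P3 24-28 |
Completion: P1=3  P2=24  P3=28  P4=21  P5=23
Waiting times: P1=0, P2=12, P3=12, P4=6, P5=10
Average waiting = (0+12+12+6+10) / 5 = 40/5 = 8.00

8.00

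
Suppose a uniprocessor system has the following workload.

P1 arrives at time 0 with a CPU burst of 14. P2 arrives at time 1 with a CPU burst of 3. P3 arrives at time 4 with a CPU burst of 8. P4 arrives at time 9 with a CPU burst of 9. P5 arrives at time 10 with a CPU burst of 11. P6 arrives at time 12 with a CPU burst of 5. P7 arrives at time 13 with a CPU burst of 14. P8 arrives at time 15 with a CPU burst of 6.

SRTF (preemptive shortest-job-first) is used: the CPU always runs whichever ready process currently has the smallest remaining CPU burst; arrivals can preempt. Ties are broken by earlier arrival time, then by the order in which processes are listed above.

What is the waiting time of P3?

Gantt: | P1 0-1 | P2 1-4 | P3 4-12 | P6 12-17 | P8 17-23 | P4 23-32 | P5 32-43 | P1 43-56 | P7 56-70 |
Completion: P1=56  P2=4  P3=12  P4=32  P5=43  P6=17  P7=70  P8=23
Turnaround (C−A): P1=56  P2=3  P3=8  P4=23  P5=33  P6=5  P7=57  P8=8
Waiting(P3) = turnaround − burst = 8 − 8 = 0

0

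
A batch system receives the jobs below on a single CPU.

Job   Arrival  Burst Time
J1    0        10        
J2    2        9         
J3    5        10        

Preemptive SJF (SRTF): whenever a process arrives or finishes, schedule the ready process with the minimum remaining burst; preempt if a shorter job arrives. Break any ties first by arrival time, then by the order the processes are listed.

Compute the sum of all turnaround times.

51

Gantt: | J1 0-10 | J2 10-19 | J3 19-29 |
Completion: J1=10  J2=19  J3=29
Turnaround (C−A): J1=10  J2=17  J3=24
Turnaround = completion − arrival: J1=10, J2=17, J3=24
Total turnaround = 10 + 17 + 24 = 51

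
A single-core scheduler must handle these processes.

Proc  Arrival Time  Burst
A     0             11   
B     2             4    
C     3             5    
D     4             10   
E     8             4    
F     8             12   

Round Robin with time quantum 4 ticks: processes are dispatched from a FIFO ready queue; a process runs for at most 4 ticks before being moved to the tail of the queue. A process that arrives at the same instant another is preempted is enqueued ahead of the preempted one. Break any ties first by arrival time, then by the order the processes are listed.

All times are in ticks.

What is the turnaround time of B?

Timeline: | A 0-4 | B 4-8 | C 8-12 | D 12-16 | A 16-20 | E 20-24 | F 24-28 | C 28-29 | D 29-33 | A 33-36 | F 36-40 | D 40-42 | F 42-46 |
Completion: A=36  B=8  C=29  D=42  E=24  F=46
Turnaround (C−A): A=36  B=6  C=26  D=38  E=16  F=38
Turnaround(B) = completion − arrival = 8 − 2 = 6

6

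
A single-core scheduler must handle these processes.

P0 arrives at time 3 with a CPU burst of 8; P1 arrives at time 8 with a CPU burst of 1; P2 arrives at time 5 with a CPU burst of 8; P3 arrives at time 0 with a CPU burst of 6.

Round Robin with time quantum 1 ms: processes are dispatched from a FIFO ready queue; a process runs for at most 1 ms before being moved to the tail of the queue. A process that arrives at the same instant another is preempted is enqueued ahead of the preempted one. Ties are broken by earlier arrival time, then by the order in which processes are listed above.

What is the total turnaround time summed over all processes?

51

Gantt: | P3 0-3 | P0 3-4 | P3 4-5 | P0 5-6 | P2 6-7 | P3 7-8 | P0 8-9 | P2 9-10 | P1 10-11 | P3 11-12 | P0 12-13 | P2 13-14 | P0 14-15 | P2 15-16 | P0 16-17 | P2 17-18 | P0 18-19 | P2 19-20 | P0 20-21 | P2 21-23 |
Completion: P0=21  P1=11  P2=23  P3=12
Turnaround = completion − arrival: P0=18, P1=3, P2=18, P3=12
Total turnaround = 18 + 3 + 18 + 12 = 51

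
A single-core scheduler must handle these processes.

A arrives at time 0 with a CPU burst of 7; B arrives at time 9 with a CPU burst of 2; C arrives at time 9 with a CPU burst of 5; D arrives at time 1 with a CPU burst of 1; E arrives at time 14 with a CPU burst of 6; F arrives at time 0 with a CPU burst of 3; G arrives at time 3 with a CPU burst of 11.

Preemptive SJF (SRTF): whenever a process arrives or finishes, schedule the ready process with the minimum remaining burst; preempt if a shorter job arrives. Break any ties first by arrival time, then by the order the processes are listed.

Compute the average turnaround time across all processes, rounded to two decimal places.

10.14

Schedule: | F 0-1 | D 1-2 | F 2-4 | A 4-11 | B 11-13 | C 13-18 | E 18-24 | G 24-35 |
Completion: A=11  B=13  C=18  D=2  E=24  F=4  G=35
Turnaround times: A=11, B=4, C=9, D=1, E=10, F=4, G=32
Average turnaround = (11+4+9+1+10+4+32) / 7 = 71/7 = 10.14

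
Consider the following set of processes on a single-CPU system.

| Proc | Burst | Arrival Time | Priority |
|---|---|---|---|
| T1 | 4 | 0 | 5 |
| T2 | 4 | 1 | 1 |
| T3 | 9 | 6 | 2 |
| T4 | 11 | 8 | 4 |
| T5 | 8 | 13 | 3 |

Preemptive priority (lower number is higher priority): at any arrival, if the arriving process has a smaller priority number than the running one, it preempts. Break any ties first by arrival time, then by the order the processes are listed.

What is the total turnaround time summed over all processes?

Timeline: | T1 0-1 | T2 1-5 | T1 5-6 | T3 6-15 | T5 15-23 | T4 23-34 | T1 34-36 |
Completion: T1=36  T2=5  T3=15  T4=34  T5=23
Turnaround (C−A): T1=36  T2=4  T3=9  T4=26  T5=10
Turnaround = completion − arrival: T1=36, T2=4, T3=9, T4=26, T5=10
Total turnaround = 36 + 4 + 9 + 26 + 10 = 85

85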